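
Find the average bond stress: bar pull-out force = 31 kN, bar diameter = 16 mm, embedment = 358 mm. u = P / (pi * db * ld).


u = P / (pi * db * ld)
= 31 * 1000 / (pi * 16 * 358)
= 1.723 MPa

1.723


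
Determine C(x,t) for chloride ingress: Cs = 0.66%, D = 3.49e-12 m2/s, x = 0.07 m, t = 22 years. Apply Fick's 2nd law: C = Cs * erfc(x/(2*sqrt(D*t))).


t_seconds = 22 * 365.25 * 24 * 3600 = 694267200.0 s
arg = 0.07 / (2 * sqrt(3.49e-12 * 694267200.0))
= 0.711
erfc(0.711) = 0.3146
C = 0.66 * 0.3146 = 0.2077%

0.2077


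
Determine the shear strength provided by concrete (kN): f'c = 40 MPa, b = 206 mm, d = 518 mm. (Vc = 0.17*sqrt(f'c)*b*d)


Vc = 0.17 * sqrt(40) * 206 * 518 / 1000
= 114.73 kN

114.73


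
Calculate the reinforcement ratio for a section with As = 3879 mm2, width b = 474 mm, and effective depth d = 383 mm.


rho = As / (b * d)
= 3879 / (474 * 383)
= 0.0214

0.0214


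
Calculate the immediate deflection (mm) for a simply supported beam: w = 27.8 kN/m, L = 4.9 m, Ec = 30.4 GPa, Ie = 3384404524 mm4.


Convert: L = 4.9 m = 4900 mm, Ec = 30.4 GPa = 30400 MPa
delta = 5 * 27.8 * 4900^4 / (384 * 30400 * 3384404524)
= 2.03 mm

2.03


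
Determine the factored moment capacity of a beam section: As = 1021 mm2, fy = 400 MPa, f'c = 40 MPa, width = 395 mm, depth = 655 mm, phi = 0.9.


a = As * fy / (0.85 * f'c * b)
= 1021 * 400 / (0.85 * 40 * 395)
= 30.4095 mm
Mn = As * fy * (d - a/2) / 10^6
= 261.2924 kN-m
phi*Mn = 0.9 * 261.2924 = 235.16 kN-m

235.16


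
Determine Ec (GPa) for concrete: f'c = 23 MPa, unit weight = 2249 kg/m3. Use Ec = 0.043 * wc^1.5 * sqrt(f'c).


Ec = 0.043 * 2249^1.5 * sqrt(23) / 1000
= 21.99 GPa

21.99


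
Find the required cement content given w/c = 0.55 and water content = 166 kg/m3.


Cement = water / (w/c)
= 166 / 0.55
= 301.8 kg/m3

301.8


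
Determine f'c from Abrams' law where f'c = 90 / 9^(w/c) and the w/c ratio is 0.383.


f'c = 90 / 9^0.383
= 90 / 2.32
= 38.79 MPa

38.79


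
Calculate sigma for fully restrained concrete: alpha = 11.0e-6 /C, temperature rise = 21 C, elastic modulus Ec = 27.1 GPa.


sigma = alpha * dT * Ec
= 11.0e-6 * 21 * 27.1 * 1000
= 6.26 MPa

6.26


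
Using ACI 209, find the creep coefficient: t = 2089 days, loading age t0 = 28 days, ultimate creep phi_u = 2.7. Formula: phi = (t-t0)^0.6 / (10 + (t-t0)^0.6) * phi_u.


dt = 2089 - 28 = 2061
phi = 2061^0.6 / (10 + 2061^0.6) * 2.7
= 2.449

2.449


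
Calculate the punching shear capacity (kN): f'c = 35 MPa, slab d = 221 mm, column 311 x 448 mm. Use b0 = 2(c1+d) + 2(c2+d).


b0 = 2*(311 + 221) + 2*(448 + 221) = 2402 mm
Vc = 0.33 * sqrt(35) * 2402 * 221 / 1000
= 1036.37 kN

1036.37


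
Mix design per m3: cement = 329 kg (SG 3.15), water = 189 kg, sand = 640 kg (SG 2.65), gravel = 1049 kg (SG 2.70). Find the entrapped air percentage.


Vol cement = 329 / (3.15 * 1000) = 0.104444 m3
Vol water = 189 / 1000 = 0.189 m3
Vol sand = 640 / (2.65 * 1000) = 0.241509 m3
Vol gravel = 1049 / (2.70 * 1000) = 0.388519 m3
Total solid + water volume = 0.923472 m3
Air = (1 - 0.923472) * 100 = 7.65%

7.65


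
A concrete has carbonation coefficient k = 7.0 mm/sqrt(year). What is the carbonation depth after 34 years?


depth = k * sqrt(t)
= 7.0 * sqrt(34)
= 40.82 mm

40.82


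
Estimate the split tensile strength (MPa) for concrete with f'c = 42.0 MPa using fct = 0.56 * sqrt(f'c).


fct = 0.56 * sqrt(42.0)
= 0.56 * 6.481
= 3.629 MPa

3.629


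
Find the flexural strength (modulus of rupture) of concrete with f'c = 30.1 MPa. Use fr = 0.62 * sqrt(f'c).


fr = 0.62 * sqrt(30.1)
= 3.402 MPa

3.402


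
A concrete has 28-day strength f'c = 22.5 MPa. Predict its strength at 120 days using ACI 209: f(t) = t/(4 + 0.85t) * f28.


f(120) = 120 / (4 + 0.85 * 120) * 22.5
= 120 / 106.0 * 22.5
= 25.47 MPa

25.47


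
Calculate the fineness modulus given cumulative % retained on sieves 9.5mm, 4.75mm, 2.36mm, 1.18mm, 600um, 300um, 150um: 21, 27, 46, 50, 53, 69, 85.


FM = sum(cumulative % retained) / 100
= 351 / 100
= 3.51

3.51


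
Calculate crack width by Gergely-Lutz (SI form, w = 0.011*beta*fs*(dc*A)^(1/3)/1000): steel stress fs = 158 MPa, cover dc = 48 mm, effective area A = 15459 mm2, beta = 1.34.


w = 0.011 * beta * fs * (dc * A)^(1/3) / 1000
= 0.011 * 1.34 * 158 * (48 * 15459)^(1/3) / 1000
= 0.211 mm

0.211


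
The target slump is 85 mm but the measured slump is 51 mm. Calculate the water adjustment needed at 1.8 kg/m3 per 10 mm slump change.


Difference = 85 - 51 = 34 mm
Water adjustment = 34 * 1.8 / 10 = 6.1 kg/m3

6.1


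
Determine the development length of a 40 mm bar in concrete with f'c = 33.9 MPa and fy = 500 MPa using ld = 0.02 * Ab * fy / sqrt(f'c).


Ab = pi * 40^2 / 4 = 1256.637 mm2
ld = 0.02 * 1256.637 * 500 / sqrt(33.9)
= 2158.3 mm

2158.3


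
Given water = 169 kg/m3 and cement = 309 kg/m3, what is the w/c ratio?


w/c = water / cement
w/c = 169 / 309 = 0.547

0.547


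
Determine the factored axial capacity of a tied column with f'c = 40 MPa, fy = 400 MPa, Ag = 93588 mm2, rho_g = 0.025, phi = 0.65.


Ast = rho * Ag = 0.025 * 93588 = 2339.7 mm2
phi*Pn = 0.65 * 0.80 * (0.85 * 40 * (93588 - 2339.7) + 400 * 2339.7) / 1000
= 2099.93 kN

2099.93


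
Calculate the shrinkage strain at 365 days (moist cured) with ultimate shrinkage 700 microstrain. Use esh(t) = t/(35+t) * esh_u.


esh(365) = 365 / (35 + 365) * 700
= 365 / 400 * 700
= 638.8 microstrain

638.8


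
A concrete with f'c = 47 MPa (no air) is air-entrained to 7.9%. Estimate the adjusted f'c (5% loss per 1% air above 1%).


Strength loss = (7.9 - 1) * 5 = 34.5%
f'c = 47 * (1 - 34.5/100)
= 30.79 MPa

30.79


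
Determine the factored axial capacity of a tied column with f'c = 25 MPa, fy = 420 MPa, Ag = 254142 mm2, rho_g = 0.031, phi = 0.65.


Ast = rho * Ag = 0.031 * 254142 = 7878.402 mm2
phi*Pn = 0.65 * 0.80 * (0.85 * 25 * (254142 - 7878.402) + 420 * 7878.402) / 1000
= 4441.86 kN

4441.86


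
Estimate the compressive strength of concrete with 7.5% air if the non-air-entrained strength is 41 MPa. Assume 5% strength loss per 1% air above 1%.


Strength loss = (7.5 - 1) * 5 = 32.5%
f'c = 41 * (1 - 32.5/100)
= 27.68 MPa

27.68


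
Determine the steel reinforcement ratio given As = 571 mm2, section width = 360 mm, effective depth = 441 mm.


rho = As / (b * d)
= 571 / (360 * 441)
= 0.0036

0.0036


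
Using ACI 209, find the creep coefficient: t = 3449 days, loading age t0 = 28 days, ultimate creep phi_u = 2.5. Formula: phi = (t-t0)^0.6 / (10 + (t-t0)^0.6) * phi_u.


dt = 3449 - 28 = 3421
phi = 3421^0.6 / (10 + 3421^0.6) * 2.5
= 2.324

2.324


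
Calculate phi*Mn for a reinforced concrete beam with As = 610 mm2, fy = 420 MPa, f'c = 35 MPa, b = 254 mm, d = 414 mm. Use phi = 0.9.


a = As * fy / (0.85 * f'c * b)
= 610 * 420 / (0.85 * 35 * 254)
= 33.9046 mm
Mn = As * fy * (d - a/2) / 10^6
= 101.7236 kN-m
phi*Mn = 0.9 * 101.7236 = 91.55 kN-m

91.55


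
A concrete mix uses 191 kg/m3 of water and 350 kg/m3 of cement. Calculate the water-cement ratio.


w/c = water / cement
w/c = 191 / 350 = 0.546

0.546


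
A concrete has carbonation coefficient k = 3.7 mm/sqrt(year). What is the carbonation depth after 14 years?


depth = k * sqrt(t)
= 3.7 * sqrt(14)
= 13.84 mm

13.84


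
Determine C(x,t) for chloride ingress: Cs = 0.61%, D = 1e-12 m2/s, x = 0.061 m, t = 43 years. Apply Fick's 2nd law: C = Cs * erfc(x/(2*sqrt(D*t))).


t_seconds = 43 * 365.25 * 24 * 3600 = 1356976800.0 s
arg = 0.061 / (2 * sqrt(1e-12 * 1356976800.0))
= 0.828
erfc(0.828) = 0.2416
C = 0.61 * 0.2416 = 0.1474%

0.1474


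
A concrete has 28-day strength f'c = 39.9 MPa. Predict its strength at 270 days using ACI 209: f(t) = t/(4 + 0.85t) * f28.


f(270) = 270 / (4 + 0.85 * 270) * 39.9
= 270 / 233.5 * 39.9
= 46.14 MPa

46.14


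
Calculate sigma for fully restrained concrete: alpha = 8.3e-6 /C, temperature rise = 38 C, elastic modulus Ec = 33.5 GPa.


sigma = alpha * dT * Ec
= 8.3e-6 * 38 * 33.5 * 1000
= 10.566 MPa

10.566


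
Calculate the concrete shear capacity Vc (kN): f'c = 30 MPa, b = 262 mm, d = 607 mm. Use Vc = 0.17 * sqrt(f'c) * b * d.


Vc = 0.17 * sqrt(30) * 262 * 607 / 1000
= 148.08 kN

148.08


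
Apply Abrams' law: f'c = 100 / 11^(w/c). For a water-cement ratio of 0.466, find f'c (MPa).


f'c = 100 / 11^0.466
= 100 / 3.057
= 32.71 MPa

32.71


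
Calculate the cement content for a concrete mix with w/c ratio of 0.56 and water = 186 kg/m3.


Cement = water / (w/c)
= 186 / 0.56
= 332.1 kg/m3

332.1


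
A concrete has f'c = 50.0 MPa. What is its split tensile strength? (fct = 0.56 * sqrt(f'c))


fct = 0.56 * sqrt(50.0)
= 0.56 * 7.071
= 3.96 MPa

3.96


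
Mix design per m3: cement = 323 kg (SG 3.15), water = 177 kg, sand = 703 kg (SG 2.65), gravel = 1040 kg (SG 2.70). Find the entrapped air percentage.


Vol cement = 323 / (3.15 * 1000) = 0.10254 m3
Vol water = 177 / 1000 = 0.177 m3
Vol sand = 703 / (2.65 * 1000) = 0.265283 m3
Vol gravel = 1040 / (2.70 * 1000) = 0.385185 m3
Total solid + water volume = 0.930008 m3
Air = (1 - 0.930008) * 100 = 7.0%

7.0


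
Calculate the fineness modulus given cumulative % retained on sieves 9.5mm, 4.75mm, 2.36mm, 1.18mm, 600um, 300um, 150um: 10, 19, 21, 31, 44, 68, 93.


FM = sum(cumulative % retained) / 100
= 286 / 100
= 2.86

2.86


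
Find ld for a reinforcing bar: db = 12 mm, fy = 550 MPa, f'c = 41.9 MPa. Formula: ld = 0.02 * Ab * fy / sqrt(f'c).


Ab = pi * 12^2 / 4 = 113.097 mm2
ld = 0.02 * 113.097 * 550 / sqrt(41.9)
= 192.2 mm

192.2


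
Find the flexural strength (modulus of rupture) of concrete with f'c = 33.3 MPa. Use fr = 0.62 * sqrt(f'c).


fr = 0.62 * sqrt(33.3)
= 3.578 MPa

3.578


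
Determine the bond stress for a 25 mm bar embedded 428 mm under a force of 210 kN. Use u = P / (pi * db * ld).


u = P / (pi * db * ld)
= 210 * 1000 / (pi * 25 * 428)
= 6.247 MPa

6.247


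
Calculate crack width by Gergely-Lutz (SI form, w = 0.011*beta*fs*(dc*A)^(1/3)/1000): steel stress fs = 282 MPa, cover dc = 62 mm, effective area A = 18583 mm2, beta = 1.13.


w = 0.011 * beta * fs * (dc * A)^(1/3) / 1000
= 0.011 * 1.13 * 282 * (62 * 18583)^(1/3) / 1000
= 0.367 mm

0.367


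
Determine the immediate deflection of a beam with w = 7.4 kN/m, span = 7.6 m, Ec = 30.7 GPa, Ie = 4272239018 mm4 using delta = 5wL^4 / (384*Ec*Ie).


Convert: L = 7.6 m = 7600 mm, Ec = 30.7 GPa = 30700 MPa
delta = 5 * 7.4 * 7600^4 / (384 * 30700 * 4272239018)
= 2.45 mm

2.45


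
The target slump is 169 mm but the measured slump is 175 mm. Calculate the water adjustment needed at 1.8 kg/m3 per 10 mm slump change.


Difference = 169 - 175 = -6 mm
Water adjustment = -6 * 1.8 / 10 = -1.1 kg/m3

-1.1


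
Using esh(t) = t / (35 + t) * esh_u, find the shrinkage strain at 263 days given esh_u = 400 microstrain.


esh(263) = 263 / (35 + 263) * 400
= 263 / 298 * 400
= 353.0 microstrain

353.0


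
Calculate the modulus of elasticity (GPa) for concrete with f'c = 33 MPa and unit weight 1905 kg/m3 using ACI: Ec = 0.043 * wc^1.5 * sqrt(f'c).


Ec = 0.043 * 1905^1.5 * sqrt(33) / 1000
= 20.54 GPa

20.54


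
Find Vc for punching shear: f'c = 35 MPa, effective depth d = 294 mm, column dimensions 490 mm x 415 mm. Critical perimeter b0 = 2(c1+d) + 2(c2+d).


b0 = 2*(490 + 294) + 2*(415 + 294) = 2986 mm
Vc = 0.33 * sqrt(35) * 2986 * 294 / 1000
= 1713.9 kN

1713.9


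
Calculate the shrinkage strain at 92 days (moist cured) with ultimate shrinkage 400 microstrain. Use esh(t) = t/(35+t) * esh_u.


esh(92) = 92 / (35 + 92) * 400
= 92 / 127 * 400
= 289.8 microstrain

289.8


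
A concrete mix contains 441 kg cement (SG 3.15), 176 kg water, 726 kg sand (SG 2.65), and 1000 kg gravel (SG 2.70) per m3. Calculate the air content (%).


Vol cement = 441 / (3.15 * 1000) = 0.14 m3
Vol water = 176 / 1000 = 0.176 m3
Vol sand = 726 / (2.65 * 1000) = 0.273962 m3
Vol gravel = 1000 / (2.70 * 1000) = 0.37037 m3
Total solid + water volume = 0.960333 m3
Air = (1 - 0.960333) * 100 = 3.97%

3.97


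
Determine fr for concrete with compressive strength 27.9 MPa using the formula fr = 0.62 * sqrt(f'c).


fr = 0.62 * sqrt(27.9)
= 3.275 MPa

3.275


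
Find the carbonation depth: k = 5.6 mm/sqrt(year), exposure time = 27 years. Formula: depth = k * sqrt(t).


depth = k * sqrt(t)
= 5.6 * sqrt(27)
= 29.1 mm

29.1


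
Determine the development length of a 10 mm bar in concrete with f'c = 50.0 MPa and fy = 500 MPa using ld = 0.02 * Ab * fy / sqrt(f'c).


Ab = pi * 10^2 / 4 = 78.54 mm2
ld = 0.02 * 78.54 * 500 / sqrt(50.0)
= 111.1 mm

111.1


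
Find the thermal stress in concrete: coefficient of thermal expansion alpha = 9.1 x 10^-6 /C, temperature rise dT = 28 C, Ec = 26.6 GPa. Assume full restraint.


sigma = alpha * dT * Ec
= 9.1e-6 * 28 * 26.6 * 1000
= 6.778 MPa

6.778


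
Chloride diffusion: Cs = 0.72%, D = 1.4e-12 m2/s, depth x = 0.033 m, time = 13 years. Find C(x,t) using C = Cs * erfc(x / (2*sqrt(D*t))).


t_seconds = 13 * 365.25 * 24 * 3600 = 410248800.0 s
arg = 0.033 / (2 * sqrt(1.4e-12 * 410248800.0))
= 0.6885
erfc(0.6885) = 0.3302
C = 0.72 * 0.3302 = 0.2378%

0.2378


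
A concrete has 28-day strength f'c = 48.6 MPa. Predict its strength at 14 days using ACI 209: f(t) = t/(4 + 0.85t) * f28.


f(14) = 14 / (4 + 0.85 * 14) * 48.6
= 14 / 15.9 * 48.6
= 42.79 MPa

42.79


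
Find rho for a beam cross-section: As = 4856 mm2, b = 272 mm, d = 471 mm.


rho = As / (b * d)
= 4856 / (272 * 471)
= 0.0379

0.0379


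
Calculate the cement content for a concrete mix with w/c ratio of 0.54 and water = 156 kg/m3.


Cement = water / (w/c)
= 156 / 0.54
= 288.9 kg/m3

288.9


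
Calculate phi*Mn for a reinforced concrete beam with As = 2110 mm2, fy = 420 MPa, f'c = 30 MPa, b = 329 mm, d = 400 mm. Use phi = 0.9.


a = As * fy / (0.85 * f'c * b)
= 2110 * 420 / (0.85 * 30 * 329)
= 105.632 mm
Mn = As * fy * (d - a/2) / 10^6
= 307.6744 kN-m
phi*Mn = 0.9 * 307.6744 = 276.91 kN-m

276.91


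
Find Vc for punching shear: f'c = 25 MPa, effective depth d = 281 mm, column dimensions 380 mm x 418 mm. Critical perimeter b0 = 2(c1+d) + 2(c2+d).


b0 = 2*(380 + 281) + 2*(418 + 281) = 2720 mm
Vc = 0.33 * sqrt(25) * 2720 * 281 / 1000
= 1261.13 kN

1261.13


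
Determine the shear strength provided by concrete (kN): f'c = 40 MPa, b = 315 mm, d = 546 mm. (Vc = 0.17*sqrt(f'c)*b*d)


Vc = 0.17 * sqrt(40) * 315 * 546 / 1000
= 184.92 kN

184.92


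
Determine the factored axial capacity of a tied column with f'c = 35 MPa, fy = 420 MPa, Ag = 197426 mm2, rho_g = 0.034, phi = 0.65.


Ast = rho * Ag = 0.034 * 197426 = 6712.484 mm2
phi*Pn = 0.65 * 0.80 * (0.85 * 35 * (197426 - 6712.484) + 420 * 6712.484) / 1000
= 4416.34 kN

4416.34


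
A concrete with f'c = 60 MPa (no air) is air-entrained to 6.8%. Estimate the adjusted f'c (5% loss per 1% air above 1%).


Strength loss = (6.8 - 1) * 5 = 29.0%
f'c = 60 * (1 - 29.0/100)
= 42.6 MPa

42.6


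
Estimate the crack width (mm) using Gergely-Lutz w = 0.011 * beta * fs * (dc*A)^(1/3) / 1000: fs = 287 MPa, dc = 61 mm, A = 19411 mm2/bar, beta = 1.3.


w = 0.011 * beta * fs * (dc * A)^(1/3) / 1000
= 0.011 * 1.3 * 287 * (61 * 19411)^(1/3) / 1000
= 0.434 mm

0.434


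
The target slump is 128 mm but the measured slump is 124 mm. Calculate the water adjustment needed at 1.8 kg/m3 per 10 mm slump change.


Difference = 128 - 124 = 4 mm
Water adjustment = 4 * 1.8 / 10 = 0.7 kg/m3

0.7


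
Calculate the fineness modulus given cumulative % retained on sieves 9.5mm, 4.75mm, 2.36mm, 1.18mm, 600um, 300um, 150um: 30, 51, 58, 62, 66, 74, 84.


FM = sum(cumulative % retained) / 100
= 425 / 100
= 4.25

4.25


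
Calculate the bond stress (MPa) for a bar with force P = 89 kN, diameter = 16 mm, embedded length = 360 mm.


u = P / (pi * db * ld)
= 89 * 1000 / (pi * 16 * 360)
= 4.918 MPa

4.918


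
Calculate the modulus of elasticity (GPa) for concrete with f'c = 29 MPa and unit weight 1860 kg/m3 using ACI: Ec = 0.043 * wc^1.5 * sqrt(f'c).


Ec = 0.043 * 1860^1.5 * sqrt(29) / 1000
= 18.58 GPa

18.58


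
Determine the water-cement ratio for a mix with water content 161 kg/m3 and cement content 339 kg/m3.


w/c = water / cement
w/c = 161 / 339 = 0.475

0.475


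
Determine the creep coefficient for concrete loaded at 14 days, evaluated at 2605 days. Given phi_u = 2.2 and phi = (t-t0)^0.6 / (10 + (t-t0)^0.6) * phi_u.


dt = 2605 - 14 = 2591
phi = 2591^0.6 / (10 + 2591^0.6) * 2.2
= 2.019

2.019


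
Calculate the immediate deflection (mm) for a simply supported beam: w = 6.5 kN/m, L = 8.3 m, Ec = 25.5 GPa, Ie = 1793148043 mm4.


Convert: L = 8.3 m = 8300 mm, Ec = 25.5 GPa = 25500 MPa
delta = 5 * 6.5 * 8300^4 / (384 * 25500 * 1793148043)
= 8.78 mm

8.78


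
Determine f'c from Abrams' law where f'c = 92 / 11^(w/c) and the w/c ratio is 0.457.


f'c = 92 / 11^0.457
= 92 / 2.992
= 30.75 MPa

30.75


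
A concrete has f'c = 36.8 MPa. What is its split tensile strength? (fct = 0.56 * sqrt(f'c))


fct = 0.56 * sqrt(36.8)
= 0.56 * 6.066
= 3.397 MPa

3.397


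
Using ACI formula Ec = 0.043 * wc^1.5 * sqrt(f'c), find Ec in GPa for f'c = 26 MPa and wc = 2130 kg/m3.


Ec = 0.043 * 2130^1.5 * sqrt(26) / 1000
= 21.55 GPa

21.55


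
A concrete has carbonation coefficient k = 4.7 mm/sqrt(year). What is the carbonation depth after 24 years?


depth = k * sqrt(t)
= 4.7 * sqrt(24)
= 23.03 mm

23.03


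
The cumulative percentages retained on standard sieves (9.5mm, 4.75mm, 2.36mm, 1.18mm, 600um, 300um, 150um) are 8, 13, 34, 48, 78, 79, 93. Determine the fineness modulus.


FM = sum(cumulative % retained) / 100
= 353 / 100
= 3.53

3.53


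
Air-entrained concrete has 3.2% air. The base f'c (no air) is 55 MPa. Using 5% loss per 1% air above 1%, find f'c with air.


Strength loss = (3.2 - 1) * 5 = 11.0%
f'c = 55 * (1 - 11.0/100)
= 48.95 MPa

48.95


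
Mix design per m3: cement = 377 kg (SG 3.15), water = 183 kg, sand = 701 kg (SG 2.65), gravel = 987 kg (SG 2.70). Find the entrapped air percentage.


Vol cement = 377 / (3.15 * 1000) = 0.119683 m3
Vol water = 183 / 1000 = 0.183 m3
Vol sand = 701 / (2.65 * 1000) = 0.264528 m3
Vol gravel = 987 / (2.70 * 1000) = 0.365556 m3
Total solid + water volume = 0.932766 m3
Air = (1 - 0.932766) * 100 = 6.72%

6.72


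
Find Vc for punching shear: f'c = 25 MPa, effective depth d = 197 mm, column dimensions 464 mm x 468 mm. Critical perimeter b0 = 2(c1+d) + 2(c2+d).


b0 = 2*(464 + 197) + 2*(468 + 197) = 2652 mm
Vc = 0.33 * sqrt(25) * 2652 * 197 / 1000
= 862.03 kN

862.03


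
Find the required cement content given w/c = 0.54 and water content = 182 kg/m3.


Cement = water / (w/c)
= 182 / 0.54
= 337.0 kg/m3

337.0


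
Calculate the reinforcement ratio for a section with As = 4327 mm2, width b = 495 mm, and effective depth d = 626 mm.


rho = As / (b * d)
= 4327 / (495 * 626)
= 0.014

0.014


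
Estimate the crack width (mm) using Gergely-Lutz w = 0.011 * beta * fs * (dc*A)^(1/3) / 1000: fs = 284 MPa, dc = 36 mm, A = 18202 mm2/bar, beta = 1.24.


w = 0.011 * beta * fs * (dc * A)^(1/3) / 1000
= 0.011 * 1.24 * 284 * (36 * 18202)^(1/3) / 1000
= 0.336 mm

0.336


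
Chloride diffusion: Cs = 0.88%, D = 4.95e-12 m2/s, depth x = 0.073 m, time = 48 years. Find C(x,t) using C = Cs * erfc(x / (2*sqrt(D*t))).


t_seconds = 48 * 365.25 * 24 * 3600 = 1514764800.0 s
arg = 0.073 / (2 * sqrt(4.95e-12 * 1514764800.0))
= 0.4215
erfc(0.4215) = 0.5511
C = 0.88 * 0.5511 = 0.485%

0.485


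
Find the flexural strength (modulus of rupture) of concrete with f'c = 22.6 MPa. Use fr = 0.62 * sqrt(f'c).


fr = 0.62 * sqrt(22.6)
= 2.947 MPa

2.947


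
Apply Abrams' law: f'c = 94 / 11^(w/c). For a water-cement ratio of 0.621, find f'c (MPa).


f'c = 94 / 11^0.621
= 94 / 4.433
= 21.2 MPa

21.2


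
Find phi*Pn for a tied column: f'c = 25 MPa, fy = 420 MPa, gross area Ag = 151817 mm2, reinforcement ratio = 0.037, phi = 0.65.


Ast = rho * Ag = 0.037 * 151817 = 5617.229 mm2
phi*Pn = 0.65 * 0.80 * (0.85 * 25 * (151817 - 5617.229) + 420 * 5617.229) / 1000
= 2842.31 kN

2842.31


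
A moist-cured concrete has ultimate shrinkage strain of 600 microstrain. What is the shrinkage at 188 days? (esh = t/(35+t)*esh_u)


esh(188) = 188 / (35 + 188) * 600
= 188 / 223 * 600
= 505.8 microstrain

505.8


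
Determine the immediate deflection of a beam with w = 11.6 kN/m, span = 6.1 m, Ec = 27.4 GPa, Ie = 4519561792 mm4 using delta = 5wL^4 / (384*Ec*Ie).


Convert: L = 6.1 m = 6100 mm, Ec = 27.4 GPa = 27400 MPa
delta = 5 * 11.6 * 6100^4 / (384 * 27400 * 4519561792)
= 1.69 mm

1.69


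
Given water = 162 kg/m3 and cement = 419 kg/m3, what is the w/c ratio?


w/c = water / cement
w/c = 162 / 419 = 0.387

0.387


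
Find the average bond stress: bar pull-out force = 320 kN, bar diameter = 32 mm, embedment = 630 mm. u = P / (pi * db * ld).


u = P / (pi * db * ld)
= 320 * 1000 / (pi * 32 * 630)
= 5.053 MPa

5.053


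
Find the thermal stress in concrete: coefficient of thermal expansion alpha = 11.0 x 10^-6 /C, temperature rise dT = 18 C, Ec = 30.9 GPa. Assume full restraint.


sigma = alpha * dT * Ec
= 11.0e-6 * 18 * 30.9 * 1000
= 6.118 MPa

6.118


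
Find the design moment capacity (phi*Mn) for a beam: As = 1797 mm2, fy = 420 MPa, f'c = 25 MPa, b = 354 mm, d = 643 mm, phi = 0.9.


a = As * fy / (0.85 * f'c * b)
= 1797 * 420 / (0.85 * 25 * 354)
= 100.331 mm
Mn = As * fy * (d - a/2) / 10^6
= 447.4359 kN-m
phi*Mn = 0.9 * 447.4359 = 402.69 kN-m

402.69


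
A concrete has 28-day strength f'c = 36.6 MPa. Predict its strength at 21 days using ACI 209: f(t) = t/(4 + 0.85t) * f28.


f(21) = 21 / (4 + 0.85 * 21) * 36.6
= 21 / 21.85 * 36.6
= 35.18 MPa

35.18


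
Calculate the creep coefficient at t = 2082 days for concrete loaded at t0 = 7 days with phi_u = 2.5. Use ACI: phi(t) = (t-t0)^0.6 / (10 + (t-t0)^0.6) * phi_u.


dt = 2082 - 7 = 2075
phi = 2075^0.6 / (10 + 2075^0.6) * 2.5
= 2.268

2.268


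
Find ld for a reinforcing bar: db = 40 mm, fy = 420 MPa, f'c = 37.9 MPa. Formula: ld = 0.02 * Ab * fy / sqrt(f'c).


Ab = pi * 40^2 / 4 = 1256.637 mm2
ld = 0.02 * 1256.637 * 420 / sqrt(37.9)
= 1714.6 mm

1714.6


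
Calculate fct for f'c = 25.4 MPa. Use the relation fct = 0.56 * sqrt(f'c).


fct = 0.56 * sqrt(25.4)
= 0.56 * 5.04
= 2.822 MPa

2.822


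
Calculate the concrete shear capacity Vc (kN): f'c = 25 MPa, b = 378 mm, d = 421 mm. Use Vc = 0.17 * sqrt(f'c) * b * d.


Vc = 0.17 * sqrt(25) * 378 * 421 / 1000
= 135.27 kN

135.27


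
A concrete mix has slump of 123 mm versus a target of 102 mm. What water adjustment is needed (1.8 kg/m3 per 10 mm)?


Difference = 102 - 123 = -21 mm
Water adjustment = -21 * 1.8 / 10 = -3.8 kg/m3

-3.8


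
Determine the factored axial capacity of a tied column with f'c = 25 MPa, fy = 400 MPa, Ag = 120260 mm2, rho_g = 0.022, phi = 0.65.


Ast = rho * Ag = 0.022 * 120260 = 2645.72 mm2
phi*Pn = 0.65 * 0.80 * (0.85 * 25 * (120260 - 2645.72) + 400 * 2645.72) / 1000
= 1849.95 kN

1849.95


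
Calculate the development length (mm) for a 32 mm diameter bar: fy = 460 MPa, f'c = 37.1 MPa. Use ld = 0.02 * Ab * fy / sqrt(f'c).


Ab = pi * 32^2 / 4 = 804.248 mm2
ld = 0.02 * 804.248 * 460 / sqrt(37.1)
= 1214.8 mm

1214.8


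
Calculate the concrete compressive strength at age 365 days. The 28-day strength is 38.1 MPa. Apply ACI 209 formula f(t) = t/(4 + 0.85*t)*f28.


f(365) = 365 / (4 + 0.85 * 365) * 38.1
= 365 / 314.25 * 38.1
= 44.25 MPa

44.25


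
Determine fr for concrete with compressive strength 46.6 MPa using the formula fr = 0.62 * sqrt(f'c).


fr = 0.62 * sqrt(46.6)
= 4.232 MPa

4.232


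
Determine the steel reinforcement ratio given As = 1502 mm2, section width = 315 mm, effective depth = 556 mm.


rho = As / (b * d)
= 1502 / (315 * 556)
= 0.0086

0.0086


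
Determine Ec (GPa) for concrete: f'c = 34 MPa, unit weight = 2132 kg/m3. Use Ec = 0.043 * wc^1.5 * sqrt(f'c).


Ec = 0.043 * 2132^1.5 * sqrt(34) / 1000
= 24.68 GPa

24.68


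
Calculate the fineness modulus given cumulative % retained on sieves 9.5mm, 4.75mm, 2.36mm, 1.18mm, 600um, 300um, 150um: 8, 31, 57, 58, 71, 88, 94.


FM = sum(cumulative % retained) / 100
= 407 / 100
= 4.07

4.07


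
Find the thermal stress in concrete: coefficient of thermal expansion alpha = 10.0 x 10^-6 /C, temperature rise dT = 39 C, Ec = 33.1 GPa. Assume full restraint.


sigma = alpha * dT * Ec
= 10.0e-6 * 39 * 33.1 * 1000
= 12.909 MPa

12.909


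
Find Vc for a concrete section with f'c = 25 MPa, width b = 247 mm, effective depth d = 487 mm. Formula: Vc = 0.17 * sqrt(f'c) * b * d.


Vc = 0.17 * sqrt(25) * 247 * 487 / 1000
= 102.25 kN

102.25


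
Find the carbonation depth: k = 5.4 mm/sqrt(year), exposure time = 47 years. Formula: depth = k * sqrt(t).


depth = k * sqrt(t)
= 5.4 * sqrt(47)
= 37.02 mm

37.02


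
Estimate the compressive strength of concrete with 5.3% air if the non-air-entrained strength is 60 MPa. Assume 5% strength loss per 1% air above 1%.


Strength loss = (5.3 - 1) * 5 = 21.5%
f'c = 60 * (1 - 21.5/100)
= 47.1 MPa

47.1


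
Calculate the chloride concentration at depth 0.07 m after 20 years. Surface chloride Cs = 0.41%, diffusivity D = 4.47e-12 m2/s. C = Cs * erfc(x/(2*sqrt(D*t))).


t_seconds = 20 * 365.25 * 24 * 3600 = 631152000.0 s
arg = 0.07 / (2 * sqrt(4.47e-12 * 631152000.0))
= 0.6589
erfc(0.6589) = 0.3514
C = 0.41 * 0.3514 = 0.1441%

0.1441


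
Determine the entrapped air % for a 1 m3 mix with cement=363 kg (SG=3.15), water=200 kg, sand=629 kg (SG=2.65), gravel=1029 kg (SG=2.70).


Vol cement = 363 / (3.15 * 1000) = 0.115238 m3
Vol water = 200 / 1000 = 0.2 m3
Vol sand = 629 / (2.65 * 1000) = 0.237358 m3
Vol gravel = 1029 / (2.70 * 1000) = 0.381111 m3
Total solid + water volume = 0.933708 m3
Air = (1 - 0.933708) * 100 = 6.63%

6.63


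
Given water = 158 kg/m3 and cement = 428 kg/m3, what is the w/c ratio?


w/c = water / cement
w/c = 158 / 428 = 0.369

0.369


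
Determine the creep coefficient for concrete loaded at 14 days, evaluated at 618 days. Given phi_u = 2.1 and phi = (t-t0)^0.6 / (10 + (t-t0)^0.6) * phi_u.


dt = 618 - 14 = 604
phi = 604^0.6 / (10 + 604^0.6) * 2.1
= 1.729

1.729


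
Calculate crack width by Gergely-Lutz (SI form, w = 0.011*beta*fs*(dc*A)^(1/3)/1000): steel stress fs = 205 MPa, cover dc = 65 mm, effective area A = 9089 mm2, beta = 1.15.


w = 0.011 * beta * fs * (dc * A)^(1/3) / 1000
= 0.011 * 1.15 * 205 * (65 * 9089)^(1/3) / 1000
= 0.218 mm

0.218


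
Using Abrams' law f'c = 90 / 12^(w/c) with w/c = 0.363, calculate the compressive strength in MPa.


f'c = 90 / 12^0.363
= 90 / 2.465
= 36.52 MPa

36.52


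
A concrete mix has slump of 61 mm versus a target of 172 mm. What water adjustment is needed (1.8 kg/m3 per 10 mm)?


Difference = 172 - 61 = 111 mm
Water adjustment = 111 * 1.8 / 10 = 20.0 kg/m3

20.0


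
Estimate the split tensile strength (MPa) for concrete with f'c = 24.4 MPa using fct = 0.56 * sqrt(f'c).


fct = 0.56 * sqrt(24.4)
= 0.56 * 4.94
= 2.766 MPa

2.766


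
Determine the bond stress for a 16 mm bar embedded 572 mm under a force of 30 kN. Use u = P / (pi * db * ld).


u = P / (pi * db * ld)
= 30 * 1000 / (pi * 16 * 572)
= 1.043 MPa

1.043


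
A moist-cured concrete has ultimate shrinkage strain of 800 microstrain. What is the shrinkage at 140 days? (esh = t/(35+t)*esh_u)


esh(140) = 140 / (35 + 140) * 800
= 140 / 175 * 800
= 640.0 microstrain

640.0


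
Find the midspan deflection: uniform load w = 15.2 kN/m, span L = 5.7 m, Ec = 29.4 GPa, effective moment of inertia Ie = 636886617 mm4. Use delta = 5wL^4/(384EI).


Convert: L = 5.7 m = 5700 mm, Ec = 29.4 GPa = 29400 MPa
delta = 5 * 15.2 * 5700^4 / (384 * 29400 * 636886617)
= 11.16 mm

11.16


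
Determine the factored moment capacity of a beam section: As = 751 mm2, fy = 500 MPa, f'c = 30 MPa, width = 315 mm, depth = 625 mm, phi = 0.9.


a = As * fy / (0.85 * f'c * b)
= 751 * 500 / (0.85 * 30 * 315)
= 46.7476 mm
Mn = As * fy * (d - a/2) / 10^6
= 225.9106 kN-m
phi*Mn = 0.9 * 225.9106 = 203.32 kN-m

203.32


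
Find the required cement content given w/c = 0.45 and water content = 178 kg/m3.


Cement = water / (w/c)
= 178 / 0.45
= 395.6 kg/m3

395.6


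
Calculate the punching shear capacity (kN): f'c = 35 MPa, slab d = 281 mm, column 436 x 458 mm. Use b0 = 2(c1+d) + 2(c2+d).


b0 = 2*(436 + 281) + 2*(458 + 281) = 2912 mm
Vc = 0.33 * sqrt(35) * 2912 * 281 / 1000
= 1597.52 kN

1597.52


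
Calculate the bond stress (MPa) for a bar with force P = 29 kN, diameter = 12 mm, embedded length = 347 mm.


u = P / (pi * db * ld)
= 29 * 1000 / (pi * 12 * 347)
= 2.217 MPa

2.217


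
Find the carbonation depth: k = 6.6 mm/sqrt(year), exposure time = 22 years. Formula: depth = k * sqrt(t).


depth = k * sqrt(t)
= 6.6 * sqrt(22)
= 30.96 mm

30.96


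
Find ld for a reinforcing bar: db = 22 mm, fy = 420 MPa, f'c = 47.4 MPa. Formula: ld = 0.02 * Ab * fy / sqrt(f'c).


Ab = pi * 22^2 / 4 = 380.133 mm2
ld = 0.02 * 380.133 * 420 / sqrt(47.4)
= 463.8 mm

463.8


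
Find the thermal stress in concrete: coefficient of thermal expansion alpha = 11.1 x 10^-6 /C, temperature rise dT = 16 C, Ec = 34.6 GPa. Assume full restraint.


sigma = alpha * dT * Ec
= 11.1e-6 * 16 * 34.6 * 1000
= 6.145 MPa

6.145


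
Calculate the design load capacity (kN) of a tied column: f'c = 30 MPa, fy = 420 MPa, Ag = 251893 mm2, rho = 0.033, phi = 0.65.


Ast = rho * Ag = 0.033 * 251893 = 8312.469 mm2
phi*Pn = 0.65 * 0.80 * (0.85 * 30 * (251893 - 8312.469) + 420 * 8312.469) / 1000
= 5045.32 kN

5045.32


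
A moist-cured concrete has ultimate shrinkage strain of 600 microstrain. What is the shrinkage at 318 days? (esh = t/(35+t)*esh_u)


esh(318) = 318 / (35 + 318) * 600
= 318 / 353 * 600
= 540.5 microstrain

540.5


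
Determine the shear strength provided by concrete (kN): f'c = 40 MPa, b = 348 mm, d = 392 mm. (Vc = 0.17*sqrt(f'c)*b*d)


Vc = 0.17 * sqrt(40) * 348 * 392 / 1000
= 146.67 kN

146.67


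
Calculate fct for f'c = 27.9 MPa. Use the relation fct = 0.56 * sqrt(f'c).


fct = 0.56 * sqrt(27.9)
= 0.56 * 5.282
= 2.958 MPa

2.958


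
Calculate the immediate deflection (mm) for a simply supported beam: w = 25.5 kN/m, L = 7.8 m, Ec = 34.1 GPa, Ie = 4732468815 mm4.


Convert: L = 7.8 m = 7800 mm, Ec = 34.1 GPa = 34100 MPa
delta = 5 * 25.5 * 7800^4 / (384 * 34100 * 4732468815)
= 7.62 mm

7.62


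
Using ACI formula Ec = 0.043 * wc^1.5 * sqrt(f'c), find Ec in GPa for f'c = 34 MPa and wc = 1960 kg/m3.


Ec = 0.043 * 1960^1.5 * sqrt(34) / 1000
= 21.76 GPa

21.76


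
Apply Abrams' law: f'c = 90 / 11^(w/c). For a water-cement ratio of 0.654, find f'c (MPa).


f'c = 90 / 11^0.654
= 90 / 4.798
= 18.76 MPa

18.76


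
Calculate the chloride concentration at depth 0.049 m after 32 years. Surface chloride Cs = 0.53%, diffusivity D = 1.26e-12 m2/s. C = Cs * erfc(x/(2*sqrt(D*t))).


t_seconds = 32 * 365.25 * 24 * 3600 = 1009843200.0 s
arg = 0.049 / (2 * sqrt(1.26e-12 * 1009843200.0))
= 0.6868
erfc(0.6868) = 0.3314
C = 0.53 * 0.3314 = 0.1756%

0.1756


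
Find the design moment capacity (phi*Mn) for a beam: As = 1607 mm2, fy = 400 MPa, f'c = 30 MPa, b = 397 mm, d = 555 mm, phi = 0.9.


a = As * fy / (0.85 * f'c * b)
= 1607 * 400 / (0.85 * 30 * 397)
= 63.4958 mm
Mn = As * fy * (d - a/2) / 10^6
= 336.3464 kN-m
phi*Mn = 0.9 * 336.3464 = 302.71 kN-m

302.71


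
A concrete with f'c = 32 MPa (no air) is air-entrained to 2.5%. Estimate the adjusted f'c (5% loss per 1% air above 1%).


Strength loss = (2.5 - 1) * 5 = 7.5%
f'c = 32 * (1 - 7.5/100)
= 29.6 MPa

29.6


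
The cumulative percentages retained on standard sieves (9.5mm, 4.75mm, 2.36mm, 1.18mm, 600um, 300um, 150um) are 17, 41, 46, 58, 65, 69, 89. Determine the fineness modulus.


FM = sum(cumulative % retained) / 100
= 385 / 100
= 3.85

3.85


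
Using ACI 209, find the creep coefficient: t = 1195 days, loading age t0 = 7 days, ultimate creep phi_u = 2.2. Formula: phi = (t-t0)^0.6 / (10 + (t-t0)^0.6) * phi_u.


dt = 1195 - 7 = 1188
phi = 1188^0.6 / (10 + 1188^0.6) * 2.2
= 1.925

1.925


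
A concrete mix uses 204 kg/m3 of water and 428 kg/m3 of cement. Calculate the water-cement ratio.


w/c = water / cement
w/c = 204 / 428 = 0.477

0.477


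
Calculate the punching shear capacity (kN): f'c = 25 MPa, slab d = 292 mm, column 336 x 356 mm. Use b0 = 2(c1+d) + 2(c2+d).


b0 = 2*(336 + 292) + 2*(356 + 292) = 2552 mm
Vc = 0.33 * sqrt(25) * 2552 * 292 / 1000
= 1229.55 kN

1229.55


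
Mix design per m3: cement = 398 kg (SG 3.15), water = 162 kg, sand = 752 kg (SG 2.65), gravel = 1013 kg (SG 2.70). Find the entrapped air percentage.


Vol cement = 398 / (3.15 * 1000) = 0.126349 m3
Vol water = 162 / 1000 = 0.162 m3
Vol sand = 752 / (2.65 * 1000) = 0.283774 m3
Vol gravel = 1013 / (2.70 * 1000) = 0.375185 m3
Total solid + water volume = 0.947308 m3
Air = (1 - 0.947308) * 100 = 5.27%

5.27


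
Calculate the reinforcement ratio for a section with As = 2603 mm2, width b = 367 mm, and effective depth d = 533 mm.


rho = As / (b * d)
= 2603 / (367 * 533)
= 0.0133

0.0133


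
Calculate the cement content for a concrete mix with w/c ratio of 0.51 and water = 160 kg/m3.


Cement = water / (w/c)
= 160 / 0.51
= 313.7 kg/m3

313.7


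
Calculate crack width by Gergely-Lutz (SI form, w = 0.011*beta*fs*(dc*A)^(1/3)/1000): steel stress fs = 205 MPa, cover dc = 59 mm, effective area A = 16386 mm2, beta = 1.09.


w = 0.011 * beta * fs * (dc * A)^(1/3) / 1000
= 0.011 * 1.09 * 205 * (59 * 16386)^(1/3) / 1000
= 0.243 mm

0.243


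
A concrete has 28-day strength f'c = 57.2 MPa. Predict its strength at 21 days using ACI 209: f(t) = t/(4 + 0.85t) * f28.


f(21) = 21 / (4 + 0.85 * 21) * 57.2
= 21 / 21.85 * 57.2
= 54.97 MPa

54.97


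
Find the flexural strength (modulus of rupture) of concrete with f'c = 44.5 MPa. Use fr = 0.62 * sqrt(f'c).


fr = 0.62 * sqrt(44.5)
= 4.136 MPa

4.136


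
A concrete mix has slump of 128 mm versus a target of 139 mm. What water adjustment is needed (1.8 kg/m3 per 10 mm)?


Difference = 139 - 128 = 11 mm
Water adjustment = 11 * 1.8 / 10 = 2.0 kg/m3

2.0


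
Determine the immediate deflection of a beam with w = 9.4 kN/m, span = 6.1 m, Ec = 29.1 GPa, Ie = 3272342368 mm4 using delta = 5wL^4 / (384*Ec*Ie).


Convert: L = 6.1 m = 6100 mm, Ec = 29.1 GPa = 29100 MPa
delta = 5 * 9.4 * 6100^4 / (384 * 29100 * 3272342368)
= 1.78 mm

1.78


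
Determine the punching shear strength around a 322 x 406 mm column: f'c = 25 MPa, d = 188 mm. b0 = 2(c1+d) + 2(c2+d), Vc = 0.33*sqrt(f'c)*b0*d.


b0 = 2*(322 + 188) + 2*(406 + 188) = 2208 mm
Vc = 0.33 * sqrt(25) * 2208 * 188 / 1000
= 684.92 kN

684.92


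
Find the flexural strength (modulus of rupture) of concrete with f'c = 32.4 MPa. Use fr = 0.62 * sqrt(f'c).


fr = 0.62 * sqrt(32.4)
= 3.529 MPa

3.529


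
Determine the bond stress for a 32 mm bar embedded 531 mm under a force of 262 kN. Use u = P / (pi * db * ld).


u = P / (pi * db * ld)
= 262 * 1000 / (pi * 32 * 531)
= 4.908 MPa

4.908


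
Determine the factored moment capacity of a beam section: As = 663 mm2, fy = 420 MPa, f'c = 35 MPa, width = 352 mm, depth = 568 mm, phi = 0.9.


a = As * fy / (0.85 * f'c * b)
= 663 * 420 / (0.85 * 35 * 352)
= 26.5909 mm
Mn = As * fy * (d - a/2) / 10^6
= 154.463 kN-m
phi*Mn = 0.9 * 154.463 = 139.02 kN-m

139.02


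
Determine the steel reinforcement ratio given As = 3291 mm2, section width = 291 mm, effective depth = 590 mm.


rho = As / (b * d)
= 3291 / (291 * 590)
= 0.0192

0.0192


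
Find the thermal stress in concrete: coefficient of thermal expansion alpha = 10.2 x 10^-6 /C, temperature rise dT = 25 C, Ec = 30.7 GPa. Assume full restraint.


sigma = alpha * dT * Ec
= 10.2e-6 * 25 * 30.7 * 1000
= 7.828 MPa

7.828


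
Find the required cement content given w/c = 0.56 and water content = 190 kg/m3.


Cement = water / (w/c)
= 190 / 0.56
= 339.3 kg/m3

339.3


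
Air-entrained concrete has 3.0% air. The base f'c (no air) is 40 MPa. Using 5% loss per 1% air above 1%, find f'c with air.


Strength loss = (3.0 - 1) * 5 = 10.0%
f'c = 40 * (1 - 10.0/100)
= 36.0 MPa

36.0


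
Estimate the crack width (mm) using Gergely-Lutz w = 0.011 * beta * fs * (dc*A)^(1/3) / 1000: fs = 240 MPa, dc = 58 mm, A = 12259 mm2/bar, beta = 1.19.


w = 0.011 * beta * fs * (dc * A)^(1/3) / 1000
= 0.011 * 1.19 * 240 * (58 * 12259)^(1/3) / 1000
= 0.28 mm

0.28


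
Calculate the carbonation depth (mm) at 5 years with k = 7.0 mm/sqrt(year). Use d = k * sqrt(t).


depth = k * sqrt(t)
= 7.0 * sqrt(5)
= 15.65 mm

15.65


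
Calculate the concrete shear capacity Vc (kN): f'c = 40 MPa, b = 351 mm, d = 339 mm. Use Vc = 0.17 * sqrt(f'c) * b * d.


Vc = 0.17 * sqrt(40) * 351 * 339 / 1000
= 127.93 kN

127.93


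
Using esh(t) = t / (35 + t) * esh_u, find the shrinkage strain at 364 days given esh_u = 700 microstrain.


esh(364) = 364 / (35 + 364) * 700
= 364 / 399 * 700
= 638.6 microstrain

638.6


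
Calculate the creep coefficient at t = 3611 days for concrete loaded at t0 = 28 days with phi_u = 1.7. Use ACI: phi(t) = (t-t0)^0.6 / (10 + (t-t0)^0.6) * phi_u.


dt = 3611 - 28 = 3583
phi = 3583^0.6 / (10 + 3583^0.6) * 1.7
= 1.583

1.583


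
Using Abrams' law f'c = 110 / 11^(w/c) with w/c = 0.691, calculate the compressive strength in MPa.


f'c = 110 / 11^0.691
= 110 / 5.243
= 20.98 MPa

20.98


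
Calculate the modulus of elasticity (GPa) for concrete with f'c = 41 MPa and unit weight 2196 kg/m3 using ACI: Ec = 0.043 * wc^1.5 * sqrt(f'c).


Ec = 0.043 * 2196^1.5 * sqrt(41) / 1000
= 28.33 GPa

28.33


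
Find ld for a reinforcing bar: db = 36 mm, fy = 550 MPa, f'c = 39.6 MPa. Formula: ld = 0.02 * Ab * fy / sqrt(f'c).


Ab = pi * 36^2 / 4 = 1017.876 mm2
ld = 0.02 * 1017.876 * 550 / sqrt(39.6)
= 1779.3 mm

1779.3


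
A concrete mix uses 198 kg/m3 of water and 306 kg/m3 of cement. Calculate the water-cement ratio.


w/c = water / cement
w/c = 198 / 306 = 0.647

0.647


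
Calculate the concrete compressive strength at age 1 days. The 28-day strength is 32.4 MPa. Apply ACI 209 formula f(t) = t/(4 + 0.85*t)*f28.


f(1) = 1 / (4 + 0.85 * 1) * 32.4
= 1 / 4.85 * 32.4
= 6.68 MPa

6.68


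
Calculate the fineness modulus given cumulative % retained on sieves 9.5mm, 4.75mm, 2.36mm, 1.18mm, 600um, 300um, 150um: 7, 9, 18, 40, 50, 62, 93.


FM = sum(cumulative % retained) / 100
= 279 / 100
= 2.79

2.79


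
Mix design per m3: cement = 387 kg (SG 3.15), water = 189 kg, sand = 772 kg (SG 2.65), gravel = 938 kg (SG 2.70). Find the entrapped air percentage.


Vol cement = 387 / (3.15 * 1000) = 0.122857 m3
Vol water = 189 / 1000 = 0.189 m3
Vol sand = 772 / (2.65 * 1000) = 0.291321 m3
Vol gravel = 938 / (2.70 * 1000) = 0.347407 m3
Total solid + water volume = 0.950585 m3
Air = (1 - 0.950585) * 100 = 4.94%

4.94


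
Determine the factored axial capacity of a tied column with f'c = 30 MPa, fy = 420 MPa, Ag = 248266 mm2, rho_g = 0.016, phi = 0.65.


Ast = rho * Ag = 0.016 * 248266 = 3972.256 mm2
phi*Pn = 0.65 * 0.80 * (0.85 * 30 * (248266 - 3972.256) + 420 * 3972.256) / 1000
= 4106.88 kN

4106.88


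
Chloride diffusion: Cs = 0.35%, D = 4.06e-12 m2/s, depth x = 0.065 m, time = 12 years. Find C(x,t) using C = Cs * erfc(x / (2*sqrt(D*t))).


t_seconds = 12 * 365.25 * 24 * 3600 = 378691200.0 s
arg = 0.065 / (2 * sqrt(4.06e-12 * 378691200.0))
= 0.8289
erfc(0.8289) = 0.2411
C = 0.35 * 0.2411 = 0.0844%

0.0844
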